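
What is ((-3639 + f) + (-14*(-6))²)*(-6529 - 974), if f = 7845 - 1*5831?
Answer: -40748793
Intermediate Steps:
f = 2014 (f = 7845 - 5831 = 2014)
((-3639 + f) + (-14*(-6))²)*(-6529 - 974) = ((-3639 + 2014) + (-14*(-6))²)*(-6529 - 974) = (-1625 + 84²)*(-7503) = (-1625 + 7056)*(-7503) = 5431*(-7503) = -40748793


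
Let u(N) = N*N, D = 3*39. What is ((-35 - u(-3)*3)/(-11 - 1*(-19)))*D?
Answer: -3627/4 ≈ -906.75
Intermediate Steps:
D = 117
u(N) = N**2
((-35 - u(-3)*3)/(-11 - 1*(-19)))*D = ((-35 - 1*(-3)**2*3)/(-11 - 1*(-19)))*117 = ((-35 - 1*9*3)/(-11 + 19))*117 = ((-35 - 9*3)/8)*117 = ((-35 - 27)*(1/8))*117 = -62*1/8*117 = -31/4*117 = -3627/4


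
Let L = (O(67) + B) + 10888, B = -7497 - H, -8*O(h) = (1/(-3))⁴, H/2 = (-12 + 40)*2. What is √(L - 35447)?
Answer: I*√41689730/36 ≈ 179.35*I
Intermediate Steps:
H = 112 (H = 2*((-12 + 40)*2) = 2*(28*2) = 2*56 = 112)
O(h) = -1/648 (O(h) = -(1/(-3))⁴/8 = -(-⅓)⁴/8 = -⅛*1/81 = -1/648)
B = -7609 (B = -7497 - 1*112 = -7497 - 112 = -7609)
L = 2124791/648 (L = (-1/648 - 7609) + 10888 = -4930633/648 + 10888 = 2124791/648 ≈ 3279.0)
√(L - 35447) = √(2124791/648 - 35447) = √(-20844865/648) = I*√41689730/36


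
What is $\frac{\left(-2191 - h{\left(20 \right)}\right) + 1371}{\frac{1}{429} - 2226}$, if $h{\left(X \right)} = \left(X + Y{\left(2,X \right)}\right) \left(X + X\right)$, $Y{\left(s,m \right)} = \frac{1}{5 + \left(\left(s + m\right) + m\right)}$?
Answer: $\frac{32681220}{44882791} \approx 0.72815$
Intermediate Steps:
$Y{\left(s,m \right)} = \frac{1}{5 + s + 2 m}$ ($Y{\left(s,m \right)} = \frac{1}{5 + \left(\left(m + s\right) + m\right)} = \frac{1}{5 + \left(s + 2 m\right)} = \frac{1}{5 + s + 2 m}$)
$h{\left(X \right)} = 2 X \left(X + \frac{1}{7 + 2 X}\right)$ ($h{\left(X \right)} = \left(X + \frac{1}{5 + 2 + 2 X}\right) \left(X + X\right) = \left(X + \frac{1}{7 + 2 X}\right) 2 X = 2 X \left(X + \frac{1}{7 + 2 X}\right)$)
$\frac{\left(-2191 - h{\left(20 \right)}\right) + 1371}{\frac{1}{429} - 2226} = \frac{\left(-2191 - 2 \cdot 20 \frac{1}{7 + 2 \cdot 20} \left(1 + 20 \left(7 + 2 \cdot 20\right)\right)\right) + 1371}{\frac{1}{429} - 2226} = \frac{\left(-2191 - 2 \cdot 20 \frac{1}{7 + 40} \left(1 + 20 \left(7 + 40\right)\right)\right) + 1371}{\frac{1}{429} - 2226} = \frac{\left(-2191 - 2 \cdot 20 \cdot \frac{1}{47} \left(1 + 20 \cdot 47\right)\right) + 1371}{- \frac{954953}{429}} = \left(\left(-2191 - 2 \cdot 20 \cdot \frac{1}{47} \left(1 + 940\right)\right) + 1371\right) \left(- \frac{429}{954953}\right) = \left(\left(-2191 - 2 \cdot 20 \cdot \frac{1}{47} \cdot 941\right) + 1371\right) \left(- \frac{429}{954953}\right) = \left(\left(-2191 - \frac{37640}{47}\right) + 1371\right) \left(- \frac{429}{954953}\right) = \left(- \frac{140617}{47} + 1371\right) \left(- \frac{429}{954953}\right) = \left(- \frac{76180}{47}\right) \left(- \frac{429}{954953}\right) = \frac{32681220}{44882791}$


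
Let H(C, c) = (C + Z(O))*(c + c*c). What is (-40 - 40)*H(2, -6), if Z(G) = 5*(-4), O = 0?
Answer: 43200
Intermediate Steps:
Z(G) = -20
H(C, c) = (-20 + C)*(c + c²) (H(C, c) = (C - 20)*(c + c*c) = (-20 + C)*(c + c²))
(-40 - 40)*H(2, -6) = (-40 - 40)*(-6*(-20 + 2 - 20*(-6) + 2*(-6))) = -(-480)*(-20 + 2 + 120 - 12) = -(-480)*90 = -80*(-540) = 43200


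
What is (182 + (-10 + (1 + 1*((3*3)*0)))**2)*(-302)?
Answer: -79426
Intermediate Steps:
(182 + (-10 + (1 + 1*((3*3)*0)))**2)*(-302) = (182 + (-10 + (1 + 1*(9*0)))**2)*(-302) = (182 + (-10 + (1 + 1*0))**2)*(-302) = (182 + (-10 + (1 + 0))**2)*(-302) = (182 + (-10 + 1)**2)*(-302) = (182 + (-9)**2)*(-302) = (182 + 81)*(-302) = 263*(-302) = -79426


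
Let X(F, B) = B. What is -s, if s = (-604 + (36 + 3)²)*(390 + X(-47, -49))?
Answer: -312697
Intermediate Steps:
s = 312697 (s = (-604 + (36 + 3)²)*(390 - 49) = (-604 + 39²)*341 = (-604 + 1521)*341 = 917*341 = 312697)
-s = -1*312697 = -312697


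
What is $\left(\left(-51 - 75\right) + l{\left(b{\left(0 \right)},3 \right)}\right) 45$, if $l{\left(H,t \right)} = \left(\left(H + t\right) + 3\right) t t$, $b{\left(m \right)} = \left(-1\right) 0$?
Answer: $-3240$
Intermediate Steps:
$b{\left(m \right)} = 0$
$l{\left(H,t \right)} = t^{2} \left(3 + H + t\right)$ ($l{\left(H,t \right)} = \left(3 + H + t\right) t^{2} = t^{2} \left(3 + H + t\right)$)
$\left(\left(-51 - 75\right) + l{\left(b{\left(0 \right)},3 \right)}\right) 45 = \left(\left(-51 - 75\right) + 3^{2} \left(3 + 0 + 3\right)\right) 45 = \left(-126 + 9 \cdot 6\right) 45 = \left(-126 + 54\right) 45 = \left(-72\right) 45 = -3240$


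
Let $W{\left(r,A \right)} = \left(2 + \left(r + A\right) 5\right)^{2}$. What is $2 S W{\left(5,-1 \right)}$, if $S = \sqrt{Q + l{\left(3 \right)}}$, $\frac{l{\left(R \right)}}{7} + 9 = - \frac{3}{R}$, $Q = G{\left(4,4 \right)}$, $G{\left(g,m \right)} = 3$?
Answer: $968 i \sqrt{67} \approx 7923.4 i$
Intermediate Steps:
$Q = 3$
$l{\left(R \right)} = -63 - \frac{21}{R}$ ($l{\left(R \right)} = -63 + 7 \left(- \frac{3}{R}\right) = -63 - \frac{21}{R}$)
$W{\left(r,A \right)} = \left(2 + 5 A + 5 r\right)^{2}$ ($W{\left(r,A \right)} = \left(2 + \left(A + r\right) 5\right)^{2} = \left(2 + \left(5 A + 5 r\right)\right)^{2} = \left(2 + 5 A + 5 r\right)^{2}$)
$S = i \sqrt{67}$ ($S = \sqrt{3 - \left(63 + \frac{21}{3}\right)} = \sqrt{3 - 70} = \sqrt{-67} = i \sqrt{67} \approx 8.1853 i$)
$2 S W{\left(5,-1 \right)} = 2 i \sqrt{67} \left(2 + 5 \left(-1\right) + 5 \cdot 5\right)^{2} = 2 i \sqrt{67} \left(2 - 5 + 25\right)^{2} = 2 i \sqrt{67} \cdot 22^{2} = 2 i \sqrt{67} \cdot 484 = 968 i \sqrt{67}$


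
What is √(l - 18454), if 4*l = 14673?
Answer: 7*I*√1207/2 ≈ 121.6*I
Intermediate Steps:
l = 14673/4 (l = (¼)*14673 = 14673/4 ≈ 3668.3)
√(l - 18454) = √(14673/4 - 18454) = √(-59143/4) = 7*I*√1207/2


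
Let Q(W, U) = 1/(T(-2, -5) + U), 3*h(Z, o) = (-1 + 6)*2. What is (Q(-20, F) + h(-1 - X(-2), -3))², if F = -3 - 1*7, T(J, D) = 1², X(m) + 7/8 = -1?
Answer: 841/81 ≈ 10.383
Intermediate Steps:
X(m) = -15/8 (X(m) = -7/8 - 1 = -15/8)
T(J, D) = 1
F = -10 (F = -3 - 7 = -10)
h(Z, o) = 10/3 (h(Z, o) = ((-1 + 6)*2)/3 = (5*2)/3 = (⅓)*10 = 10/3)
Q(W, U) = 1/(1 + U)
(Q(-20, F) + h(-1 - X(-2), -3))² = (1/(1 - 10) + 10/3)² = (1/(-9) + 10/3)² = (-⅑ + 10/3)² = (29/9)² = 841/81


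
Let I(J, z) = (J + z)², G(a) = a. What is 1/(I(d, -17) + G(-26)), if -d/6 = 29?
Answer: 1/36455 ≈ 2.7431e-5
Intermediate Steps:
d = -174 (d = -6*29 = -174)
1/(I(d, -17) + G(-26)) = 1/((-174 - 17)² - 26) = 1/((-191)² - 26) = 1/(36481 - 26) = 1/36455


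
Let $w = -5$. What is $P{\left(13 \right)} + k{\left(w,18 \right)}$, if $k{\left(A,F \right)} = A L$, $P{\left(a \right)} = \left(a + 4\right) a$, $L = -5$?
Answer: $246$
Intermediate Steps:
$P{\left(a \right)} = a \left(4 + a\right)$ ($P{\left(a \right)} = \left(4 + a\right) a = a \left(4 + a\right)$)
$k{\left(A,F \right)} = - 5 A$ ($k{\left(A,F \right)} = A \left(-5\right) = - 5 A$)
$P{\left(13 \right)} + k{\left(w,18 \right)} = 13 \left(4 + 13\right) - -25 = 13 \cdot 17 + 25 = 221 + 25 = 246$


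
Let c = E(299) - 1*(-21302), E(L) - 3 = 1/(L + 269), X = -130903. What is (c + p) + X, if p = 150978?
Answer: 23503841/568 ≈ 41380.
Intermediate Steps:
E(L) = 3 + 1/(269 + L) (E(L) = 3 + 1/(L + 269) = 3 + 1/(269 + L))
c = 12101241/568 (c = (808 + 3*299)/(269 + 299) - 1*(-21302) = (808 + 897)/568 + 21302 = (1/568)*1705 + 21302 = 1705/568 + 21302 = 12101241/568 ≈ 21305.)
(c + p) + X = (12101241/568 + 150978) - 130903 = 97856745/568 - 130903 = 23503841/568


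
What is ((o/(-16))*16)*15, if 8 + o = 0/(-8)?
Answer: 120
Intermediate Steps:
o = -8 (o = -8 + 0/(-8) = -8 - 1/8*0 = -8 + 0 = -8)
((o/(-16))*16)*15 = (-8/(-16)*16)*15 = (-8*(-1/16)*16)*15 = ((1/2)*16)*15 = 8*15 = 120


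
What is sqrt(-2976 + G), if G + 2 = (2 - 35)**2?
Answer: I*sqrt(1889) ≈ 43.463*I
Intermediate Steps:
G = 1087 (G = -2 + (2 - 35)**2 = -2 + (-33)**2 = -2 + 1089 = 1087)
sqrt(-2976 + G) = sqrt(-2976 + 1087) = sqrt(-1889) = I*sqrt(1889)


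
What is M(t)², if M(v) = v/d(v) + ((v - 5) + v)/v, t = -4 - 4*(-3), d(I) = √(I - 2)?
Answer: 2411/192 + 11*√6/3 ≈ 21.539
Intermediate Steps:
d(I) = √(-2 + I)
t = 8 (t = -4 + 12 = 8)
M(v) = v/√(-2 + v) + (-5 + 2*v)/v (M(v) = v/(√(-2 + v)) + ((v - 5) + v)/v = v/√(-2 + v) + ((-5 + v) + v)/v = v/√(-2 + v) + (-5 + 2*v)/v)
M(t)² = (2 - 5/8 + 8/√(-2 + 8))² = (2 - 5*⅛ + 8/√6)² = (2 - 5/8 + 8*(√6/6))² = (2 - 5/8 + 4*√6/3)² = (11/8 + 4*√6/3)²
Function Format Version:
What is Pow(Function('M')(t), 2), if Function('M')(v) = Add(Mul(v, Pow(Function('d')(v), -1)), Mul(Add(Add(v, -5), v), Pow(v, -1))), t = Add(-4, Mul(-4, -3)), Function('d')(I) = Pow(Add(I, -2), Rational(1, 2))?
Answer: Add(Rational(2411, 192), Mul(Rational(11, 3), Pow(6, Rational(1, 2)))) ≈ 21.539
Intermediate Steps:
Function('d')(I) = Pow(Add(-2, I), Rational(1, 2))
t = 8 (t = Add(-4, 12) = 8)
Function('M')(v) = Add(Mul(v, Pow(Add(-2, v), Rational(-1, 2))), Mul(Pow(v, -1), Add(-5, Mul(2, v)))) (Function('M')(v) = Add(Mul(v, Pow(Pow(Add(-2, v), Rational(1, 2)), -1)), Mul(Add(Add(v, -5), v), Pow(v, -1))) = Add(Mul(v, Pow(Add(-2, v), Rational(-1, 2))), Mul(Add(Add(-5, v), v), Pow(v, -1))) = Add(Mul(v, Pow(Add(-2, v), Rational(-1, 2))), Mul(Add(-5, Mul(2, v)), Pow(v, -1))) = Add(Mul(v, Pow(Add(-2, v), Rational(-1, 2))), Mul(Pow(v, -1), Add(-5, Mul(2, v)))))
Pow(Function('M')(t), 2) = Pow(Add(2, Mul(-5, Pow(8, -1)), Mul(8, Pow(Add(-2, 8), Rational(-1, 2)))), 2) = Pow(Add(2, Mul(-5, Rational(1, 8)), Mul(8, Pow(6, Rational(-1, 2)))), 2) = Pow(Add(2, Rational(-5, 8), Mul(8, Mul(Rational(1, 6), Pow(6, Rational(1, 2))))), 2) = Pow(Add(2, Rational(-5, 8), Mul(Rational(4, 3), Pow(6, Rational(1, 2)))), 2) = Pow(Add(Rational(11, 8), Mul(Rational(4, 3), Pow(6, Rational(1, 2)))), 2)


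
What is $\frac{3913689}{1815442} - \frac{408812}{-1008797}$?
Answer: $\frac{4690292197037}{1831412443274} \approx 2.561$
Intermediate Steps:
$\frac{3913689}{1815442} - \frac{408812}{-1008797} = 3913689 \cdot \frac{1}{1815442} - - \frac{408812}{1008797} = \frac{3913689}{1815442} + \frac{408812}{1008797} = \frac{4690292197037}{1831412443274}$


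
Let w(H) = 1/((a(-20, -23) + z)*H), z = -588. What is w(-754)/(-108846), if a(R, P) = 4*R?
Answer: -1/54822682512 ≈ -1.8241e-11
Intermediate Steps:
w(H) = -1/(668*H) (w(H) = 1/((4*(-20) - 588)*H) = 1/((-80 - 588)*H) = 1/((-668)*H) = -1/(668*H))
w(-754)/(-108846) = -1/668/(-754)/(-108846) = -1/668*(-1/754)*(-1/108846) = (1/503672)*(-1/108846) = -1/54822682512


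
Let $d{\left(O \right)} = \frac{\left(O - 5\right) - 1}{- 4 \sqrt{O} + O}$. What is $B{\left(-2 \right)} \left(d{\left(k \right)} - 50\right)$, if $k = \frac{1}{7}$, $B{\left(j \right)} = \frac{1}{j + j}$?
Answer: $\frac{5509}{444} - \frac{41 \sqrt{7}}{111} \approx 11.43$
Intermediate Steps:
$B{\left(j \right)} = \frac{1}{2 j}$
$k = \frac{1}{7} \approx 0.14286$
$d{\left(O \right)} = \frac{-6 + O}{O - 4 \sqrt{O}}$ ($d{\left(O \right)} = \frac{\left(-5 + O\right) - 1}{O - 4 \sqrt{O}} = \frac{-6 + O}{O - 4 \sqrt{O}}$)
$B{\left(-2 \right)} \left(d{\left(k \right)} - 50\right) = \frac{1}{2 \left(-2\right)} \left(\frac{6 - \frac{1}{7}}{\left(-1\right) \frac{1}{7} + \frac{4}{\sqrt{7}}} - 50\right) = \frac{1}{2} \left(- \frac{1}{2}\right) \left(\frac{6 - \frac{1}{7}}{- \frac{1}{7} + 4 \frac{\sqrt{7}}{7}} - 50\right) = - \frac{\frac{1}{- \frac{1}{7} + \frac{4 \sqrt{7}}{7}} \cdot \frac{41}{7} - 50}{4} = - \frac{\frac{41}{7 \left(- \frac{1}{7} + \frac{4 \sqrt{7}}{7}\right)} - 50}{4} = - \frac{-50 + \frac{41}{7 \left(- \frac{1}{7} + \frac{4 \sqrt{7}}{7}\right)}}{4} = \frac{25}{2} - \frac{41}{28 \left(- \frac{1}{7} + \frac{4 \sqrt{7}}{7}\right)}$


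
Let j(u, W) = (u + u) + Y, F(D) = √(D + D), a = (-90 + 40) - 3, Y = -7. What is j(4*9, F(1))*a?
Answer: -3445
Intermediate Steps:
a = -53 (a = -50 - 3 = -53)
F(D) = √2*√D (F(D) = √(2*D) = √2*√D)
j(u, W) = -7 + 2*u (j(u, W) = (u + u) - 7 = 2*u - 7 = -7 + 2*u)
j(4*9, F(1))*a = (-7 + 2*(4*9))*(-53) = (-7 + 2*36)*(-53) = (-7 + 72)*(-53) = 65*(-53) = -3445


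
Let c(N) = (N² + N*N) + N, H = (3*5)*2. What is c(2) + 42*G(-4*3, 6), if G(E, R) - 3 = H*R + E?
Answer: 7192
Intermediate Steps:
H = 30 (H = 15*2 = 30)
G(E, R) = 3 + E + 30*R (G(E, R) = 3 + (30*R + E) = 3 + (E + 30*R) = 3 + E + 30*R)
c(N) = N + 2*N² (c(N) = (N² + N²) + N = 2*N² + N = N + 2*N²)
c(2) + 42*G(-4*3, 6) = 2*(1 + 2*2) + 42*(3 - 4*3 + 30*6) = 2*(1 + 4) + 42*(3 - 12 + 180) = 2*5 + 42*171 = 10 + 7182 = 7192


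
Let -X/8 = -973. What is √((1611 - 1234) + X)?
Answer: √8161 ≈ 90.338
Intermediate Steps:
X = 7784 (X = -8*(-973) = 7784)
√((1611 - 1234) + X) = √((1611 - 1234) + 7784) = √(377 + 7784) = √8161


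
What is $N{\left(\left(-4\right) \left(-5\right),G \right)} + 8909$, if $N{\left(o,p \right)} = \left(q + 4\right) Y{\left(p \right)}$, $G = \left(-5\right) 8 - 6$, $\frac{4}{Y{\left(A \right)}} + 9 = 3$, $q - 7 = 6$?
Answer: $\frac{26693}{3} \approx 8897.7$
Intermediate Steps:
$q = 13$ ($q = 7 + 6 = 13$)
$Y{\left(A \right)} = - \frac{2}{3}$ ($Y{\left(A \right)} = \frac{4}{-9 + 3} = \frac{4}{-6} = 4 \left(- \frac{1}{6}\right) = - \frac{2}{3}$)
$G = -46$ ($G = -40 - 6 = -46$)
$N{\left(o,p \right)} = - \frac{34}{3}$ ($N{\left(o,p \right)} = \left(13 + 4\right) \left(- \frac{2}{3}\right) = 17 \left(- \frac{2}{3}\right) = - \frac{34}{3}$)
$N{\left(\left(-4\right) \left(-5\right),G \right)} + 8909 = - \frac{34}{3} + 8909 = \frac{26693}{3}$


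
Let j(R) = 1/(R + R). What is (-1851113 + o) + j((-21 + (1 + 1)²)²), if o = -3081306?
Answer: -2850938181/578 ≈ -4.9324e+6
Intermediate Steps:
j(R) = 1/(2*R)
(-1851113 + o) + j((-21 + (1 + 1)²)²) = (-1851113 - 3081306) + 1/(2*((-21 + (1 + 1)²)²)) = -4932419 + 1/(2*((-21 + 2²)²)) = -4932419 + 1/(2*((-21 + 4)²)) = -4932419 + 1/(2*((-17)²)) = -4932419 + (½)/289 = -4932419 + (½)*(1/289) = -4932419 + 1/578 = -2850938181/578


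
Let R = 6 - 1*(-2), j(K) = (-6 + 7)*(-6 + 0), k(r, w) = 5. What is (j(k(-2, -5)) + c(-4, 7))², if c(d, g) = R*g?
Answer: 2500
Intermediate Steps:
j(K) = -6 (j(K) = 1*(-6) = -6)
R = 8 (R = 6 + 2 = 8)
c(d, g) = 8*g
(j(k(-2, -5)) + c(-4, 7))² = (-6 + 8*7)² = (-6 + 56)² = 50² = 2500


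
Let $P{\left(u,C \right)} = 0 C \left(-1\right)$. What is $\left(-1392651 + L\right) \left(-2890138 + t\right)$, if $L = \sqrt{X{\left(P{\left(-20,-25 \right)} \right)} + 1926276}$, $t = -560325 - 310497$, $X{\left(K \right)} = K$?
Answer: $5237704704960 - 7521920 \sqrt{481569} \approx 5.2325 \cdot 10^{12}$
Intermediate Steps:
$P{\left(u,C \right)} = 0$ ($P{\left(u,C \right)} = 0 \left(-1\right) = 0$)
$t = -870822$ ($t = -560325 - 310497 = -870822$)
$L = 2 \sqrt{481569}$ ($L = \sqrt{0 + 1926276} = \sqrt{1926276} = 2 \sqrt{481569} \approx 1387.9$)
$\left(-1392651 + L\right) \left(-2890138 + t\right) = \left(-1392651 + 2 \sqrt{481569}\right) \left(-2890138 - 870822\right) = \left(-1392651 + 2 \sqrt{481569}\right) \left(-3760960\right) = 5237704704960 - 7521920 \sqrt{481569}$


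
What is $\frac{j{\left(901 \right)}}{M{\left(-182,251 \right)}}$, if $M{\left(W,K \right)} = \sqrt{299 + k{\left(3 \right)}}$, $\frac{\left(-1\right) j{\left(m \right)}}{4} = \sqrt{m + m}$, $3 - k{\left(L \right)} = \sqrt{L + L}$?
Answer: $- \frac{4 \sqrt{1802}}{\sqrt{302 - \sqrt{6}}} \approx -9.8108$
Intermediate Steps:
$k{\left(L \right)} = 3 - \sqrt{2} \sqrt{L}$ ($k{\left(L \right)} = 3 - \sqrt{L + L} = 3 - \sqrt{2 L} = 3 - \sqrt{2} \sqrt{L}$)
$j{\left(m \right)} = - 4 \sqrt{2} \sqrt{m}$ ($j{\left(m \right)} = - 4 \sqrt{m + m} = - 4 \sqrt{2 m} = - 4 \sqrt{2} \sqrt{m}$)
$M{\left(W,K \right)} = \sqrt{302 - \sqrt{6}}$ ($M{\left(W,K \right)} = \sqrt{299 + \left(3 - \sqrt{2} \sqrt{3}\right)} = \sqrt{299 + \left(3 - \sqrt{6}\right)} = \sqrt{302 - \sqrt{6}}$)
$\frac{j{\left(901 \right)}}{M{\left(-182,251 \right)}} = \frac{\left(-4\right) \sqrt{2} \sqrt{901}}{\sqrt{302 - \sqrt{6}}} = \frac{\left(-4\right) \sqrt{1802}}{\sqrt{302 - \sqrt{6}}} = - \frac{4 \sqrt{1802}}{\sqrt{302 - \sqrt{6}}}$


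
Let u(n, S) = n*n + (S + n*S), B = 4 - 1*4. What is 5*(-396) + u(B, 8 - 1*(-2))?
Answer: -1970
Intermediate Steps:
B = 0 (B = 4 - 4 = 0)
u(n, S) = S + n**2 + S*n (u(n, S) = n**2 + (S + S*n) = S + n**2 + S*n)
5*(-396) + u(B, 8 - 1*(-2)) = 5*(-396) + ((8 - 1*(-2)) + 0**2 + (8 - 1*(-2))*0) = -1980 + ((8 + 2) + 0 + (8 + 2)*0) = -1980 + (10 + 0 + 10*0) = -1980 + (10 + 0 + 0) = -1980 + 10 = -1970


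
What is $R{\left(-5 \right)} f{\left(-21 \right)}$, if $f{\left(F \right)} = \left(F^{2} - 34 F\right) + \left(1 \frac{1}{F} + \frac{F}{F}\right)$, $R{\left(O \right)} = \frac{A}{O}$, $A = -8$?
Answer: $\frac{38840}{21} \approx 1849.5$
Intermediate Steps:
$R{\left(O \right)} = - \frac{8}{O}$
$f{\left(F \right)} = 1 + \frac{1}{F} + F^{2} - 34 F$ ($f{\left(F \right)} = \left(F^{2} - 34 F\right) + \left(\frac{1}{F} + 1\right) = \left(F^{2} - 34 F\right) + \left(1 + \frac{1}{F}\right) = 1 + \frac{1}{F} + F^{2} - 34 F$)
$R{\left(-5 \right)} f{\left(-21 \right)} = - \frac{8}{-5} \left(1 + \frac{1}{-21} + \left(-21\right)^{2} - -714\right) = \left(-8\right) \left(- \frac{1}{5}\right) \left(1 - \frac{1}{21} + 441 + 714\right) = \frac{8}{5} \cdot \frac{24275}{21} = \frac{38840}{21}$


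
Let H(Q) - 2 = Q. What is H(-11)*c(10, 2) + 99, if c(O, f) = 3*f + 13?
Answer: -72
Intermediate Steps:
c(O, f) = 13 + 3*f
H(Q) = 2 + Q
H(-11)*c(10, 2) + 99 = (2 - 11)*(13 + 3*2) + 99 = -9*(13 + 6) + 99 = -9*19 + 99 = -171 + 99 = -72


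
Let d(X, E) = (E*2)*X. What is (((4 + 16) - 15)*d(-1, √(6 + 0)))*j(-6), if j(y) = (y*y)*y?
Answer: 2160*√6 ≈ 5290.9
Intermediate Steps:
d(X, E) = 2*E*X (d(X, E) = (2*E)*X = 2*E*X)
j(y) = y³ (j(y) = y²*y = y³)
(((4 + 16) - 15)*d(-1, √(6 + 0)))*j(-6) = (((4 + 16) - 15)*(2*√(6 + 0)*(-1)))*(-6)³ = ((20 - 15)*(2*√6*(-1)))*(-216) = (5*(-2*√6))*(-216) = -10*√6*(-216) = 2160*√6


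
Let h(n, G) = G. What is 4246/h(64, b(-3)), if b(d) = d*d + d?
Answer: 2123/3 ≈ 707.67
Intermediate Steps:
b(d) = d + d² (b(d) = d² + d = d + d²)
4246/h(64, b(-3)) = 4246/((-3*(1 - 3))) = 4246/((-3*(-2))) = 4246/6 = 4246*(⅙) = 2123/3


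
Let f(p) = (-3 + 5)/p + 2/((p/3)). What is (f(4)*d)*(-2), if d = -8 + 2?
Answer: 24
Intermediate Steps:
f(p) = 8/p (f(p) = 2/p + 2/((p*(⅓))) = 2/p + 2/((p/3)) = 2/p + 2*(3/p) = 2/p + 6/p = 8/p)
d = -6
(f(4)*d)*(-2) = ((8/4)*(-6))*(-2) = ((8*(¼))*(-6))*(-2) = (2*(-6))*(-2) = -12*(-2) = 24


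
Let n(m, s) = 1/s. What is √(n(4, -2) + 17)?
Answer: √66/2 ≈ 4.0620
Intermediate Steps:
√(n(4, -2) + 17) = √(1/(-2) + 17) = √(-½ + 17) = √(33/2) = √66/2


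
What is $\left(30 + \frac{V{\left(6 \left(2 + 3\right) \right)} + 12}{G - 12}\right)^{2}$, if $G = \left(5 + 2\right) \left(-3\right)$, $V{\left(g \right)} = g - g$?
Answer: $\frac{106276}{121} \approx 878.31$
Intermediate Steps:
$V{\left(g \right)} = 0$
$G = -21$ ($G = 7 \left(-3\right) = -21$)
$\left(30 + \frac{V{\left(6 \left(2 + 3\right) \right)} + 12}{G - 12}\right)^{2} = \left(30 + \frac{0 + 12}{-21 - 12}\right)^{2} = \left(30 + \frac{12}{-33}\right)^{2} = \left(30 + 12 \left(- \frac{1}{33}\right)\right)^{2} = \left(30 - \frac{4}{11}\right)^{2} = \left(\frac{326}{11}\right)^{2} = \frac{106276}{121}$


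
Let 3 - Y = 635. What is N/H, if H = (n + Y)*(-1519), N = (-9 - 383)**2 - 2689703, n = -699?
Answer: -20959/16709 ≈ -1.2544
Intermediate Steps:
Y = -632 (Y = 3 - 1*635 = 3 - 635 = -632)
N = -2536039 (N = (-392)**2 - 2689703 = 153664 - 2689703 = -2536039)
H = 2021789 (H = (-699 - 632)*(-1519) = -1331*(-1519) = 2021789)
N/H = -2536039/2021789 = -2536039*1/2021789 = -20959/16709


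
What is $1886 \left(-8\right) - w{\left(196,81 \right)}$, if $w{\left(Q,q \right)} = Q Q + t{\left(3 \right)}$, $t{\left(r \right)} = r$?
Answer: $-53507$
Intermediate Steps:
$w{\left(Q,q \right)} = 3 + Q^{2}$ ($w{\left(Q,q \right)} = Q Q + 3 = Q^{2} + 3 = 3 + Q^{2}$)
$1886 \left(-8\right) - w{\left(196,81 \right)} = 1886 \left(-8\right) - \left(3 + 196^{2}\right) = -15088 - \left(3 + 38416\right) = -15088 - 38419 = -53507$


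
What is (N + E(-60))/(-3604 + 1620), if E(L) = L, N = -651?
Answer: 711/1984 ≈ 0.35837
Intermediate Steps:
(N + E(-60))/(-3604 + 1620) = (-651 - 60)/(-3604 + 1620) = -711/(-1984) = -711*(-1/1984) = 711/1984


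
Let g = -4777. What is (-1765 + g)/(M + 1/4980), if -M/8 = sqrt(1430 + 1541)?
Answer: 32579160/4715647257599 + 1297953734400*sqrt(2971)/4715647257599 ≈ 15.003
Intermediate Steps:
M = -8*sqrt(2971) (M = -8*sqrt(1430 + 1541) = -8*sqrt(2971) ≈ -436.06)
(-1765 + g)/(M + 1/4980) = (-1765 - 4777)/(-8*sqrt(2971) + 1/4980) = -6542/(-8*sqrt(2971) + 1/4980) = -6542/(1/4980 - 8*sqrt(2971))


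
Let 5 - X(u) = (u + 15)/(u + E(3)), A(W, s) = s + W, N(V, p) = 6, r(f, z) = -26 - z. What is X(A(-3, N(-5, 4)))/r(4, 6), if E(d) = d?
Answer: -1/16 ≈ -0.062500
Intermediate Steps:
A(W, s) = W + s
X(u) = 5 - (15 + u)/(3 + u) (X(u) = 5 - (u + 15)/(u + 3) = 5 - (15 + u)/(3 + u))
X(A(-3, N(-5, 4)))/r(4, 6) = (4*(-3 + 6)/(3 + (-3 + 6)))/(-26 - 1*6) = (4*3/(3 + 3))/(-26 - 6) = (4*3/6)/(-32) = (4*3*(⅙))*(-1/32) = 2*(-1/32) = -1/16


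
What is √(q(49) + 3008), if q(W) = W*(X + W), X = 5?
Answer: √5654 ≈ 75.193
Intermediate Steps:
q(W) = W*(5 + W)
√(q(49) + 3008) = √(49*(5 + 49) + 3008) = √(49*54 + 3008) = √(2646 + 3008) = √5654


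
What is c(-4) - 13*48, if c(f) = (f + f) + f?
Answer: -636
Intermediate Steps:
c(f) = 3*f (c(f) = 2*f + f = 3*f)
c(-4) - 13*48 = 3*(-4) - 13*48 = -12 - 624 = -636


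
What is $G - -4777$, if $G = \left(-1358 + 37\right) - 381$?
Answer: $3075$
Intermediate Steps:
$G = -1702$ ($G = -1321 - 381 = -1702$)
$G - -4777 = -1702 - -4777 = -1702 + 4777 = 3075$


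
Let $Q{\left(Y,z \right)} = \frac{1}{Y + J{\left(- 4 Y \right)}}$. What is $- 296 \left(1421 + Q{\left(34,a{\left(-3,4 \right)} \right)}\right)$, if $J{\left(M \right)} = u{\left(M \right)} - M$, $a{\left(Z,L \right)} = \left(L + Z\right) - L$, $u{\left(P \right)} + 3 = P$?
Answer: $- \frac{13039392}{31} \approx -4.2063 \cdot 10^{5}$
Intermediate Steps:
$u{\left(P \right)} = -3 + P$
$a{\left(Z,L \right)} = Z$
$J{\left(M \right)} = -3$ ($J{\left(M \right)} = \left(-3 + M\right) - M = -3$)
$Q{\left(Y,z \right)} = \frac{1}{-3 + Y}$ ($Q{\left(Y,z \right)} = \frac{1}{Y - 3} = \frac{1}{-3 + Y}$)
$- 296 \left(1421 + Q{\left(34,a{\left(-3,4 \right)} \right)}\right) = - 296 \left(1421 + \frac{1}{-3 + 34}\right) = - 296 \left(1421 + \frac{1}{31}\right) = \left(-296\right) \frac{44052}{31} = - \frac{13039392}{31}$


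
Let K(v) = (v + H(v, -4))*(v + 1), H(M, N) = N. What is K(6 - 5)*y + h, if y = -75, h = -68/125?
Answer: 56182/125 ≈ 449.46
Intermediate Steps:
h = -68/125 (h = -68*1/125 = -68/125 ≈ -0.54400)
K(v) = (1 + v)*(-4 + v) (K(v) = (v - 4)*(v + 1) = (-4 + v)*(1 + v) = (1 + v)*(-4 + v))
K(6 - 5)*y + h = (-4 + (6 - 5)² - 3*(6 - 5))*(-75) - 68/125 = (-4 + 1² - 3*1)*(-75) - 68/125 = (-4 + 1 - 3)*(-75) - 68/125 = -6*(-75) - 68/125 = 450 - 68/125 = 56182/125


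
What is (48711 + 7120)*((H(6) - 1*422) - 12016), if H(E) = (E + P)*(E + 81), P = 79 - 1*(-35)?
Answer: -111550338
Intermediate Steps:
P = 114 (P = 79 + 35 = 114)
H(E) = (81 + E)*(114 + E) (H(E) = (E + 114)*(E + 81) = (114 + E)*(81 + E) = (81 + E)*(114 + E))
(48711 + 7120)*((H(6) - 1*422) - 12016) = (48711 + 7120)*(((9234 + 6**2 + 195*6) - 1*422) - 12016) = 55831*(((9234 + 36 + 1170) - 422) - 12016) = 55831*((10440 - 422) - 12016) = 55831*(10018 - 12016) = 55831*(-1998) = -111550338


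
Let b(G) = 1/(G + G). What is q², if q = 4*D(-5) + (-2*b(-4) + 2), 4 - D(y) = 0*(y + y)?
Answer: 5329/16 ≈ 333.06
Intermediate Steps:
b(G) = 1/(2*G)
D(y) = 4 (D(y) = 4 - 0*(y + y) = 4 - 0*2*y = 4 - 1*0 = 4 + 0 = 4)
q = 73/4 (q = 4*4 + (-1/(-4) + 2) = 16 + (-(-1)/4 + 2) = 16 + (-2*(-⅛) + 2) = 16 + (¼ + 2) = 16 + 9/4 = 73/4 ≈ 18.250)
q² = (73/4)² = 5329/16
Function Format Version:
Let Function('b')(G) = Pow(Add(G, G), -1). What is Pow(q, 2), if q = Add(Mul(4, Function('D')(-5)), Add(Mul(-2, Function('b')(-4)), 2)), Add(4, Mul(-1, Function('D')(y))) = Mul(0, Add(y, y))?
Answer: Rational(5329, 16) ≈ 333.06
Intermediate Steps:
Function('b')(G) = Mul(Rational(1, 2), Pow(G, -1)) (Function('b')(G) = Pow(Mul(2, G), -1) = Mul(Rational(1, 2), Pow(G, -1)))
Function('D')(y) = 4 (Function('D')(y) = Add(4, Mul(-1, Mul(0, Add(y, y)))) = Add(4, Mul(-1, Mul(0, Mul(2, y)))) = Add(4, Mul(-1, 0)) = Add(4, 0) = 4)
q = Rational(73, 4) (q = Add(Mul(4, 4), Add(Mul(-2, Mul(Rational(1, 2), Pow(-4, -1))), 2)) = Add(16, Add(Mul(-2, Mul(Rational(1, 2), Rational(-1, 4))), 2)) = Add(16, Add(Mul(-2, Rational(-1, 8)), 2)) = Add(16, Add(Rational(1, 4), 2)) = Add(16, Rational(9, 4)) = Rational(73, 4) ≈ 18.250)
Pow(q, 2) = Pow(Rational(73, 4), 2) = Rational(5329, 16)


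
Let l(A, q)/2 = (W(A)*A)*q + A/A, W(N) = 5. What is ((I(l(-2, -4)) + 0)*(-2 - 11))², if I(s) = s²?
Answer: 7640857744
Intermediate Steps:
l(A, q) = 2 + 10*A*q (l(A, q) = 2*((5*A)*q + A/A) = 2*(5*A*q + 1) = 2*(1 + 5*A*q) = 2 + 10*A*q)
((I(l(-2, -4)) + 0)*(-2 - 11))² = (((2 + 10*(-2)*(-4))² + 0)*(-2 - 11))² = (((2 + 80)² + 0)*(-13))² = ((82² + 0)*(-13))² = ((6724 + 0)*(-13))² = (6724*(-13))² = (-87412)² = 7640857744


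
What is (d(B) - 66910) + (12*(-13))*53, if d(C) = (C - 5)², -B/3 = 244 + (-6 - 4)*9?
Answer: 142911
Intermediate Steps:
B = -462 (B = -3*(244 + (-6 - 4)*9) = -3*(244 - 10*9) = -3*(244 - 90) = -3*154 = -462)
d(C) = (-5 + C)²
(d(B) - 66910) + (12*(-13))*53 = ((-5 - 462)² - 66910) + (12*(-13))*53 = ((-467)² - 66910) - 156*53 = (218089 - 66910) - 8268 = 151179 - 8268 = 142911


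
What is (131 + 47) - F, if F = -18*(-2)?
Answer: 142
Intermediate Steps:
F = 36
(131 + 47) - F = (131 + 47) - 1*36 = 178 - 36 = 142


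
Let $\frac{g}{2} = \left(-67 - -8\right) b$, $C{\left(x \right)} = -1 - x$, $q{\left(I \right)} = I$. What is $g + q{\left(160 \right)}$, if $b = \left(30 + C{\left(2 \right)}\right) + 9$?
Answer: $-4088$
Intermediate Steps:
$b = 36$ ($b = \left(30 - 3\right) + 9 = 27 + 9 = 36$)
$g = -4248$ ($g = 2 \left(-67 - -8\right) 36 = 2 \left(-67 + 8\right) 36 = 2 \left(\left(-59\right) 36\right) = 2 \left(-2124\right) = -4248$)
$g + q{\left(160 \right)} = -4248 + 160 = -4088$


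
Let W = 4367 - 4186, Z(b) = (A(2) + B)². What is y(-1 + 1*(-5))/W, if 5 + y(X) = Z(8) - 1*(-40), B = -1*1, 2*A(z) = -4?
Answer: 44/181 ≈ 0.24309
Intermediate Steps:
A(z) = -2 (A(z) = (½)*(-4) = -2)
B = -1
Z(b) = 9 (Z(b) = (-2 - 1)² = (-3)² = 9)
y(X) = 44 (y(X) = -5 + (9 - 1*(-40)) = -5 + (9 + 40) = -5 + 49 = 44)
W = 181
y(-1 + 1*(-5))/W = 44/181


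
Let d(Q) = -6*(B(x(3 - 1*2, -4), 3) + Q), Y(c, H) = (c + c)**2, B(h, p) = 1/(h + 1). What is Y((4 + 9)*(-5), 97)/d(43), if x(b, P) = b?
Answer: -16900/261 ≈ -64.751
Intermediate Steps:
B(h, p) = 1/(1 + h)
Y(c, H) = 4*c**2 (Y(c, H) = (2*c)**2 = 4*c**2)
d(Q) = -3 - 6*Q (d(Q) = -6*(1/(1 + (3 - 1*2)) + Q) = -6*(1/(1 + (3 - 2)) + Q) = -6*(1/(1 + 1) + Q) = -6*(1/2 + Q) = -3 - 6*Q)
Y((4 + 9)*(-5), 97)/d(43) = (4*((4 + 9)*(-5))**2)/(-3 - 6*43) = (4*(13*(-5))**2)/(-3 - 258) = (4*(-65)**2)/(-261) = (4*4225)*(-1/261) = 16900*(-1/261) = -16900/261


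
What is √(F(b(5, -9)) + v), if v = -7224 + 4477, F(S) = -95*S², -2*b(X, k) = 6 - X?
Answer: I*√11083/2 ≈ 52.638*I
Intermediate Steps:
b(X, k) = -3 + X/2 (b(X, k) = -(6 - X)/2 = -3 + X/2)
v = -2747
√(F(b(5, -9)) + v) = √(-95*(-3 + (½)*5)² - 2747) = √(-95*(-3 + 5/2)² - 2747) = √(-95*(-½)² - 2747) = √(-95*¼ - 2747) = √(-95/4 - 2747) = √(-11083/4) = I*√11083/2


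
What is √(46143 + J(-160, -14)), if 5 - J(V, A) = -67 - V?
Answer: √46055 ≈ 214.60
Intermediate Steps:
J(V, A) = 72 + V (J(V, A) = 5 - (-67 - V) = 5 + (67 + V) = 72 + V)
√(46143 + J(-160, -14)) = √(46143 + (72 - 160)) = √(46143 - 88) = √46055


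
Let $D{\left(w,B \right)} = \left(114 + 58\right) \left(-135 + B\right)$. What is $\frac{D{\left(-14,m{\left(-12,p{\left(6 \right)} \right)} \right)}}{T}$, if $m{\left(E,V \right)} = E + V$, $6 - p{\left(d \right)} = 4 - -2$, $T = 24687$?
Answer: $- \frac{8428}{8229} \approx -1.0242$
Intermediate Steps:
$p{\left(d \right)} = 0$ ($p{\left(d \right)} = 6 - \left(4 - -2\right) = 6 - \left(4 + 2\right) = 6 - 6 = 0$)
$D{\left(w,B \right)} = -23220 + 172 B$ ($D{\left(w,B \right)} = 172 \left(-135 + B\right) = -23220 + 172 B$)
$\frac{D{\left(-14,m{\left(-12,p{\left(6 \right)} \right)} \right)}}{T} = \frac{-23220 + 172 \left(-12 + 0\right)}{24687} = \left(-23220 + 172 \left(-12\right)\right) \frac{1}{24687} = \left(-23220 - 2064\right) \frac{1}{24687} = \left(-25284\right) \frac{1}{24687} = - \frac{8428}{8229}$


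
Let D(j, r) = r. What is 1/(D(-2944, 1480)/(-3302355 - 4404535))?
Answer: -770689/148 ≈ -5207.4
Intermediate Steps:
1/(D(-2944, 1480)/(-3302355 - 4404535)) = 1/(1480/(-3302355 - 4404535)) = 1/(1480/(-7706890)) = 1/(1480*(-1/7706890)) = 1/(-148/770689) = -770689/148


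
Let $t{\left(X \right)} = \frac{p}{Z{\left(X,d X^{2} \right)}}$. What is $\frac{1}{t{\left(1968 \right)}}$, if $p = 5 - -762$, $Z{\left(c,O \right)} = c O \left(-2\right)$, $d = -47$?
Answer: $\frac{716478455808}{767} \approx 9.3413 \cdot 10^{8}$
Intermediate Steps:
$Z{\left(c,O \right)} = - 2 O c$ ($Z{\left(c,O \right)} = O c \left(-2\right) = - 2 O c$)
$p = 767$ ($p = 5 + 762 = 767$)
$t{\left(X \right)} = \frac{767}{94 X^{3}}$ ($t{\left(X \right)} = \frac{767}{\left(-2\right) \left(- 47 X^{2}\right) X} = \frac{767}{94 X^{3}}$)
$\frac{1}{t{\left(1968 \right)}} = \frac{1}{\frac{767}{94} \cdot \frac{1}{7622111232}} = \frac{1}{\frac{767}{716478455808}} = \frac{716478455808}{767}$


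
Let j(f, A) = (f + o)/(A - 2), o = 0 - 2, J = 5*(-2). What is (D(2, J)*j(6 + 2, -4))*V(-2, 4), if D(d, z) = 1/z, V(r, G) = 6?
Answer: ⅗ ≈ 0.60000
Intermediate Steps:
J = -10
o = -2
j(f, A) = (-2 + f)/(-2 + A) (j(f, A) = (f - 2)/(A - 2) = (-2 + f)/(-2 + A))
(D(2, J)*j(6 + 2, -4))*V(-2, 4) = (((-2 + (6 + 2))/(-2 - 4))/(-10))*6 = -(-2 + 8)/(10*(-6))*6 = -(-1)*6/60*6 = -⅒*(-1)*6 = (⅒)*6 = ⅗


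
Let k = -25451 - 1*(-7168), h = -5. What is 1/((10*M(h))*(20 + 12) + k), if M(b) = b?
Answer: -1/19883 ≈ -5.0294e-5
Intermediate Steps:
k = -18283 (k = -25451 + 7168 = -18283)
1/((10*M(h))*(20 + 12) + k) = 1/((10*(-5))*(20 + 12) - 18283) = 1/(-50*32 - 18283) = 1/(-1600 - 18283) = 1/(-19883) = -1/19883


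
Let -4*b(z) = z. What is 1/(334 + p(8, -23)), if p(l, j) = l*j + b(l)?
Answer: 1/148 ≈ 0.0067568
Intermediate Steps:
b(z) = -z/4
p(l, j) = -l/4 + j*l (p(l, j) = l*j - l/4 = j*l - l/4 = -l/4 + j*l)
1/(334 + p(8, -23)) = 1/(334 + 8*(-¼ - 23)) = 1/(334 + 8*(-93/4)) = 1/(334 - 186) = 1/148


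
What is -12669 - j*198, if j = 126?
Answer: -37617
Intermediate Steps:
-12669 - j*198 = -12669 - 126*198 = -12669 - 1*24948 = -12669 - 24948 = -37617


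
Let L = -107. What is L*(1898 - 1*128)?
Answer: -189390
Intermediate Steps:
L*(1898 - 1*128) = -107*(1898 - 1*128) = -107*(1898 - 128) = -107*1770 = -189390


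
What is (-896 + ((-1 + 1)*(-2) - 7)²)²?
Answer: 717409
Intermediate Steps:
(-896 + ((-1 + 1)*(-2) - 7)²)² = (-896 + (0*(-2) - 7)²)² = (-896 + (0 - 7)²)² = (-896 + (-7)²)² = (-896 + 49)² = (-847)² = 717409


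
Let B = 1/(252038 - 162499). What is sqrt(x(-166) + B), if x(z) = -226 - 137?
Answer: 8*I*sqrt(45472739306)/89539 ≈ 19.053*I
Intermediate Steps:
x(z) = -363
B = 1/89539 ≈ 1.1168e-5
sqrt(x(-166) + B) = sqrt(-363 + 1/89539) = sqrt(-32502656/89539) = 8*I*sqrt(45472739306)/89539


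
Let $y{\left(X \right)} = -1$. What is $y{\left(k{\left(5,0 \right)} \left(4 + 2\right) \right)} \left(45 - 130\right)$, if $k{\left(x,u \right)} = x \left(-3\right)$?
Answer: $85$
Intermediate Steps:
$k{\left(x,u \right)} = - 3 x$
$y{\left(k{\left(5,0 \right)} \left(4 + 2\right) \right)} \left(45 - 130\right) = - (45 - 130) = \left(-1\right) \left(-85\right) = 85$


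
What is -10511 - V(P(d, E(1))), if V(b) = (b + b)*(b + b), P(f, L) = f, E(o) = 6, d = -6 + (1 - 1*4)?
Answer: -10835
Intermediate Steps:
d = -9 (d = -6 + (1 - 4) = -6 - 3 = -9)
V(b) = 4*b² (V(b) = (2*b)*(2*b) = 4*b²)
-10511 - V(P(d, E(1))) = -10511 - 4*(-9)² = -10511 - 4*81 = -10511 - 1*324 = -10511 - 324 = -10835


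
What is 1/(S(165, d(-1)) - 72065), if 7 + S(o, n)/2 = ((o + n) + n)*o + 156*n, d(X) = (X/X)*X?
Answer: -1/18601 ≈ -5.3761e-5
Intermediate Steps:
d(X) = X (d(X) = 1*X = X)
S(o, n) = -14 + 312*n + 2*o*(o + 2*n) (S(o, n) = -14 + 2*(((o + n) + n)*o + 156*n) = -14 + 2*(((n + o) + n)*o + 156*n) = -14 + 2*((o + 2*n)*o + 156*n) = -14 + 2*(o*(o + 2*n) + 156*n) = -14 + 2*(156*n + o*(o + 2*n)) = -14 + (312*n + 2*o*(o + 2*n)) = -14 + 312*n + 2*o*(o + 2*n))
1/(S(165, d(-1)) - 72065) = 1/((-14 + 2*165**2 + 312*(-1) + 4*(-1)*165) - 72065) = 1/((-14 + 2*27225 - 312 - 660) - 72065) = 1/((-14 + 54450 - 312 - 660) - 72065) = 1/(53464 - 72065) = 1/(-18601) = -1/18601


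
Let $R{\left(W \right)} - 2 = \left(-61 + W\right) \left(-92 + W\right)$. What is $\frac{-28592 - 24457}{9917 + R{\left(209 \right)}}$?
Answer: $- \frac{53049}{27235} \approx -1.9478$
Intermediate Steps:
$R{\left(W \right)} = 2 + \left(-92 + W\right) \left(-61 + W\right)$ ($R{\left(W \right)} = 2 + \left(-61 + W\right) \left(-92 + W\right) = 2 + \left(-92 + W\right) \left(-61 + W\right)$)
$\frac{-28592 - 24457}{9917 + R{\left(209 \right)}} = \frac{-28592 - 24457}{9917 + \left(5614 + 209^{2} - 31977\right)} = - \frac{53049}{9917 + \left(5614 + 43681 - 31977\right)} = - \frac{53049}{9917 + 17318} = - \frac{53049}{27235}$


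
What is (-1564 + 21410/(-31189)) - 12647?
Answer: -443248289/31189 ≈ -14212.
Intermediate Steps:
(-1564 + 21410/(-31189)) - 12647 = (-1564 + 21410*(-1/31189)) - 12647 = (-1564 - 21410/31189) - 12647 = -48801006/31189 - 12647 = -443248289/31189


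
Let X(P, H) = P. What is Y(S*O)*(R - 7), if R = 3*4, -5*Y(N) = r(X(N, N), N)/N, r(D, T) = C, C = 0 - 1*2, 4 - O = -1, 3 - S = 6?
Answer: -2/15 ≈ -0.13333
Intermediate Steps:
S = -3 (S = 3 - 1*6 = 3 - 6 = -3)
O = 5 (O = 4 - 1*(-1) = 4 + 1 = 5)
C = -2 (C = 0 - 2 = -2)
r(D, T) = -2
Y(N) = 2/(5*N) (Y(N) = -(-2)/(5*N) = 2/(5*N))
R = 12
Y(S*O)*(R - 7) = (2/(5*((-3*5))))*(12 - 7) = ((2/5)/(-15))*5 = ((2/5)*(-1/15))*5 = -2/75*5 = -2/15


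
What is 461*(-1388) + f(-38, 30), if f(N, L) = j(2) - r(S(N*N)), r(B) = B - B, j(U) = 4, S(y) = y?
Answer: -639864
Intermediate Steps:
r(B) = 0
f(N, L) = 4 (f(N, L) = 4 - 1*0 = 4 + 0 = 4)
461*(-1388) + f(-38, 30) = 461*(-1388) + 4 = -639868 + 4 = -639864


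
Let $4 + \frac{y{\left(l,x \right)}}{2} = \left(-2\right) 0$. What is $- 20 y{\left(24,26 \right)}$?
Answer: $160$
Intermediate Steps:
$y{\left(l,x \right)} = -8$ ($y{\left(l,x \right)} = -8 + 2 \left(\left(-2\right) 0\right) = -8 + 2 \cdot 0 = -8 + 0 = -8$)
$- 20 y{\left(24,26 \right)} = \left(-20\right) \left(-8\right) = 160$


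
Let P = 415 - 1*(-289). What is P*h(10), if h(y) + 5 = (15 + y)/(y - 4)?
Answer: -1760/3 ≈ -586.67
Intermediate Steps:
h(y) = -5 + (15 + y)/(-4 + y) (h(y) = -5 + (15 + y)/(y - 4) = -5 + (15 + y)/(-4 + y))
P = 704 (P = 415 + 289 = 704)
P*h(10) = 704*((35 - 4*10)/(-4 + 10)) = 704*((35 - 40)/6) = 704*((⅙)*(-5)) = 704*(-⅚) = -1760/3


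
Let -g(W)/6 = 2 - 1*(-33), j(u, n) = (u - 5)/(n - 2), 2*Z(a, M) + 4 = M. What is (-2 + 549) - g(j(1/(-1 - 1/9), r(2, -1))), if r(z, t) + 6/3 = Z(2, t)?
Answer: 757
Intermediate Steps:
Z(a, M) = -2 + M/2
r(z, t) = -4 + t/2 (r(z, t) = -2 + (-2 + t/2) = -4 + t/2)
j(u, n) = (-5 + u)/(-2 + n)
g(W) = -210 (g(W) = -6*(2 - 1*(-33)) = -6*(2 + 33) = -6*35 = -210)
(-2 + 549) - g(j(1/(-1 - 1/9), r(2, -1))) = (-2 + 549) - 1*(-210) = 547 + 210 = 757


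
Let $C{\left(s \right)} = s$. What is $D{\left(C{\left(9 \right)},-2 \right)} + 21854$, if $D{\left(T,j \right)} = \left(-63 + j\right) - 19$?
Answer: $21770$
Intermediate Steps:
$D{\left(T,j \right)} = -82 + j$
$D{\left(C{\left(9 \right)},-2 \right)} + 21854 = \left(-82 - 2\right) + 21854 = -84 + 21854 = 21770$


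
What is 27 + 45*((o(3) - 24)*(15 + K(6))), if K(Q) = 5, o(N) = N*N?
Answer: -13473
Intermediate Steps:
o(N) = N²
27 + 45*((o(3) - 24)*(15 + K(6))) = 27 + 45*((3² - 24)*(15 + 5)) = 27 + 45*((9 - 24)*20) = 27 + 45*(-15*20) = 27 + 45*(-300) = 27 - 13500 = -13473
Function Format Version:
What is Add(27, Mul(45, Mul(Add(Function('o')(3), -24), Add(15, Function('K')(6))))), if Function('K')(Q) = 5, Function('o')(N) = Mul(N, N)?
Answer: -13473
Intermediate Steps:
Function('o')(N) = Pow(N, 2)
Add(27, Mul(45, Mul(Add(Function('o')(3), -24), Add(15, Function('K')(6))))) = Add(27, Mul(45, Mul(Add(Pow(3, 2), -24), Add(15, 5)))) = Add(27, Mul(45, Mul(Add(9, -24), 20))) = Add(27, Mul(45, Mul(-15, 20))) = Add(27, Mul(45, -300)) = Add(27, -13500) = -13473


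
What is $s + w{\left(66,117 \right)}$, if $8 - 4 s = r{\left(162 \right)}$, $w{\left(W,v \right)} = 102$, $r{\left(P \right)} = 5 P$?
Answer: $- \frac{197}{2} \approx -98.5$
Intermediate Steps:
$s = - \frac{401}{2}$ ($s = 2 - \frac{5 \cdot 162}{4} = 2 - \frac{405}{2} = - \frac{401}{2} \approx -200.5$)
$s + w{\left(66,117 \right)} = - \frac{401}{2} + 102 = - \frac{197}{2}$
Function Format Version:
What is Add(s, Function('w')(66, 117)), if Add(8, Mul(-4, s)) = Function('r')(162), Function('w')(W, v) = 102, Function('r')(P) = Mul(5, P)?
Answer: Rational(-197, 2) ≈ -98.500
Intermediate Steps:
s = Rational(-401, 2) (s = Add(2, Mul(Rational(-1, 4), Mul(5, 162))) = Add(2, Mul(Rational(-1, 4), 810)) = Add(2, Rational(-405, 2)) = Rational(-401, 2) ≈ -200.50)
Add(s, Function('w')(66, 117)) = Add(Rational(-401, 2), 102) = Rational(-197, 2)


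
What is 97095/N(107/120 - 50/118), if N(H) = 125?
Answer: 19419/25 ≈ 776.76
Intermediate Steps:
97095/N(107/120 - 50/118) = 97095/125 = 97095*(1/125) = 19419/25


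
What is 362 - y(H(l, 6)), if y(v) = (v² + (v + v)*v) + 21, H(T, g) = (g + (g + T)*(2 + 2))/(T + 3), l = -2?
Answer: -1111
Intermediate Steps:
H(T, g) = (4*T + 5*g)/(3 + T) (H(T, g) = (g + (T + g)*4)/(3 + T) = (g + (4*T + 4*g))/(3 + T) = (4*T + 5*g)/(3 + T))
y(v) = 21 + 3*v² (y(v) = (v² + (2*v)*v) + 21 = (v² + 2*v²) + 21 = 3*v² + 21 = 21 + 3*v²)
362 - y(H(l, 6)) = 362 - (21 + 3*((4*(-2) + 5*6)/(3 - 2))²) = 362 - (21 + 3*((-8 + 30)/1)²) = 362 - (21 + 3*(1*22)²) = 362 - (21 + 3*22²) = 362 - (21 + 3*484) = 362 - (21 + 1452) = 362 - 1*1473 = 362 - 1473 = -1111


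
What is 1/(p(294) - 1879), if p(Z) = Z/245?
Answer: -5/9389 ≈ -0.00053254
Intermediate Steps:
p(Z) = Z/245 (p(Z) = Z*(1/245) = Z/245)
1/(p(294) - 1879) = 1/((1/245)*294 - 1879) = 1/(6/5 - 1879) = 1/(-9389/5) = -5/9389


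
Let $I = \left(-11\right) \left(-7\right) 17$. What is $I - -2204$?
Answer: $3513$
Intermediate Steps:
$I = 1309$ ($I = 77 \cdot 17 = 1309$)
$I - -2204 = 1309 - -2204 = 1309 + 2204 = 3513$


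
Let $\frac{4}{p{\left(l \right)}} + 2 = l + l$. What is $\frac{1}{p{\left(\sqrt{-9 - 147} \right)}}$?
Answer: $- \frac{1}{2} + i \sqrt{39} \approx -0.5 + 6.245 i$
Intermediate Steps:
$p{\left(l \right)} = \frac{4}{-2 + 2 l}$ ($p{\left(l \right)} = \frac{4}{-2 + \left(l + l\right)} = \frac{4}{-2 + 2 l}$)
$\frac{1}{p{\left(\sqrt{-9 - 147} \right)}} = \frac{1}{2 \frac{1}{-1 + \sqrt{-9 - 147}}} = \frac{1}{2 \frac{1}{-1 + \sqrt{-156}}} = \frac{1}{2 \frac{1}{-1 + 2 i \sqrt{39}}} = - \frac{1}{2} + i \sqrt{39}$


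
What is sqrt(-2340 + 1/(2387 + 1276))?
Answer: 41*I*sqrt(2075293)/1221 ≈ 48.374*I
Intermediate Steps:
sqrt(-2340 + 1/(2387 + 1276)) = sqrt(-2340 + 1/3663) = sqrt(-8571419/3663) = 41*I*sqrt(2075293)/1221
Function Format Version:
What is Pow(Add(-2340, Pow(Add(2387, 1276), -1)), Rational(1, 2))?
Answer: Mul(Rational(41, 1221), I, Pow(2075293, Rational(1, 2))) ≈ Mul(48.374, I)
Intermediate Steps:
Pow(Add(-2340, Pow(Add(2387, 1276), -1)), Rational(1, 2)) = Pow(Add(-2340, Pow(3663, -1)), Rational(1, 2)) = Pow(Add(-2340, Rational(1, 3663)), Rational(1, 2)) = Pow(Rational(-8571419, 3663), Rational(1, 2)) = Mul(Rational(41, 1221), I, Pow(2075293, Rational(1, 2)))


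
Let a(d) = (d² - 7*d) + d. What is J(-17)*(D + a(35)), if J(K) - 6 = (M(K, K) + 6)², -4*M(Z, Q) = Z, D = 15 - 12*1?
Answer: 904493/8 ≈ 1.1306e+5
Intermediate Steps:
D = 3 (D = 15 - 12 = 3)
M(Z, Q) = -Z/4
a(d) = d² - 6*d
J(K) = 6 + (6 - K/4)² (J(K) = 6 + (-K/4 + 6)² = 6 + (6 - K/4)²)
J(-17)*(D + a(35)) = (6 + (-24 - 17)²/16)*(3 + 35*(-6 + 35)) = (6 + (1/16)*(-41)²)*(3 + 35*29) = (6 + (1/16)*1681)*(3 + 1015) = (6 + 1681/16)*1018 = (1777/16)*1018 = 904493/8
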